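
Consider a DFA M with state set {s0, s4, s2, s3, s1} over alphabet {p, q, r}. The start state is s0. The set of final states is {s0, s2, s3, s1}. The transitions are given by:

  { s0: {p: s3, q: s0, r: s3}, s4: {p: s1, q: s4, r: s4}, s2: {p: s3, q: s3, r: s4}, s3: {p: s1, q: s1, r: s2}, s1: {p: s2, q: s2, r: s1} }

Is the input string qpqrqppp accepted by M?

Trace: s0 -q-> s0 -p-> s3 -q-> s1 -r-> s1 -q-> s2 -p-> s3 -p-> s1 -p-> s2
End state s2 is accepting.

Yes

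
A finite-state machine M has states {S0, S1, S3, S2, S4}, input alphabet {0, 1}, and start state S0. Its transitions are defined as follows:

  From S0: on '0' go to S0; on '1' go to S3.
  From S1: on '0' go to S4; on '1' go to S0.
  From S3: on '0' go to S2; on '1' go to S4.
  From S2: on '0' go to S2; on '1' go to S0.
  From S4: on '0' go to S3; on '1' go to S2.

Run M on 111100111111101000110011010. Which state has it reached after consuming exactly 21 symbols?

start at S0
read '1': S0 → S3
read '1': S3 → S4
read '1': S4 → S2
read '1': S2 → S0
read '0': S0 → S0
read '0': S0 → S0
read '1': S0 → S3
read '1': S3 → S4
read '1': S4 → S2
read '1': S2 → S0
read '1': S0 → S3
read '1': S3 → S4
read '1': S4 → S2
read '0': S2 → S2
read '1': S2 → S0
read '0': S0 → S0
read '0': S0 → S0
read '0': S0 → S0
read '1': S0 → S3
read '1': S3 → S4
read '0': S4 → S3
After 21 symbols: S3.

S3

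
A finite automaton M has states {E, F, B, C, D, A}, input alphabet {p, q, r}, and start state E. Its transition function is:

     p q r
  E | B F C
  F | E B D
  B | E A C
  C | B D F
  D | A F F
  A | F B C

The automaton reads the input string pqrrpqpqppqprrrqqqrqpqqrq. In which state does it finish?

Trace: E -p-> B -q-> A -r-> C -r-> F -p-> E -q-> F -p-> E -q-> F -p-> E -p-> B -q-> A -p-> F -r-> D -r-> F -r-> D -q-> F -q-> B -q-> A -r-> C -q-> D -p-> A -q-> B -q-> A -r-> C -q-> D

D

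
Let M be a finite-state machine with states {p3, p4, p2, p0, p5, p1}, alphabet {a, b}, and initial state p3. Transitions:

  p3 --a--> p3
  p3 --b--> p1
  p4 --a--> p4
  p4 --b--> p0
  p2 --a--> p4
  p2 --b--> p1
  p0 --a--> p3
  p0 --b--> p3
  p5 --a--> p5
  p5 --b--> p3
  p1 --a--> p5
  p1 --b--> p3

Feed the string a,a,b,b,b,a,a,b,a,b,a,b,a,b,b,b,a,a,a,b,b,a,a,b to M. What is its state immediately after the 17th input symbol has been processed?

p5

Trace: p3 -a-> p3 -a-> p3 -b-> p1 -b-> p3 -b-> p1 -a-> p5 -a-> p5 -b-> p3 -a-> p3 -b-> p1 -a-> p5 -b-> p3 -a-> p3 -b-> p1 -b-> p3 -b-> p1 -a-> p5
After 17 symbols: p5.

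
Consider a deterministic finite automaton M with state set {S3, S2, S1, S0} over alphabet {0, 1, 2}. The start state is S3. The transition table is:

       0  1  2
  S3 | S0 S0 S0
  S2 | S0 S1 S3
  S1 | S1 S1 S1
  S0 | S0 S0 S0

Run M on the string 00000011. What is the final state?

S0

start at S3
read '0': S3 → S0
read '0': S0 → S0
read '0': S0 → S0
read '0': S0 → S0
read '0': S0 → S0
read '0': S0 → S0
read '1': S0 → S0
read '1': S0 → S0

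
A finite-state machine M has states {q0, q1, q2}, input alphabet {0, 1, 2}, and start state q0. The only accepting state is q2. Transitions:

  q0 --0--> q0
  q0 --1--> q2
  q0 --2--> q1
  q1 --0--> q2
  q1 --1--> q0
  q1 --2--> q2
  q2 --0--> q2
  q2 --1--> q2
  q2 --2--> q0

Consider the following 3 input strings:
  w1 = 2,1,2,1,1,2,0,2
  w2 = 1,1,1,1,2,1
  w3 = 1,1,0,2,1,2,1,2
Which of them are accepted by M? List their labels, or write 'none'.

w1: Trace: q0 -2-> q1 -1-> q0 -2-> q1 -1-> q0 -1-> q2 -2-> q0 -0-> q0 -2-> q1  → end q1, rejected
w2: Trace: q0 -1-> q2 -1-> q2 -1-> q2 -1-> q2 -2-> q0 -1-> q2  → end q2, accepted
w3: Trace: q0 -1-> q2 -1-> q2 -0-> q2 -2-> q0 -1-> q2 -2-> q0 -1-> q2 -2-> q0  → end q0, rejected

w2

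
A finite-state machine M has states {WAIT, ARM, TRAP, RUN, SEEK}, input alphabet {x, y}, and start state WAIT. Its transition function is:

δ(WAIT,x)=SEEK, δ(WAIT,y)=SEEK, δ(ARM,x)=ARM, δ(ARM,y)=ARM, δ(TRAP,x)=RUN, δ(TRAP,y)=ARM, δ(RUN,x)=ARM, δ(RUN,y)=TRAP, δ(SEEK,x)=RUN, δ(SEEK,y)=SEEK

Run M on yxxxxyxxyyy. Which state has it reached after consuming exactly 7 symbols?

ARM

Trace: WAIT -y-> SEEK -x-> RUN -x-> ARM -x-> ARM -x-> ARM -y-> ARM -x-> ARM
After 7 symbols: ARM.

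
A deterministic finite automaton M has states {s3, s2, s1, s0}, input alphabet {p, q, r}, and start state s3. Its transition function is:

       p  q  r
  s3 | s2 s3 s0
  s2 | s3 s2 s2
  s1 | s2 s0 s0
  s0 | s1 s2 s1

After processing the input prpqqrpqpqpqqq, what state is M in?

s2

s3 → s2 → s2 → s3 → s3 → s3 → s0 → s1 → s0 → s1 → s0 → s1 → s0 → s2 → s2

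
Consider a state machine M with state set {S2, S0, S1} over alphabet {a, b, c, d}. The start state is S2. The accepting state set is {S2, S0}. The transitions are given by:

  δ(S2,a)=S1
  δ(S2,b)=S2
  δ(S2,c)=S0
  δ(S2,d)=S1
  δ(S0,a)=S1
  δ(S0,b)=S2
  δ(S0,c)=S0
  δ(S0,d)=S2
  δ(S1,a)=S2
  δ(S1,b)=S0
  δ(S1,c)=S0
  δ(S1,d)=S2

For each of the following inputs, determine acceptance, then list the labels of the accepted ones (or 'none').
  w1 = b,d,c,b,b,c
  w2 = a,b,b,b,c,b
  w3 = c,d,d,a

w1: Trace: S2 -b-> S2 -d-> S1 -c-> S0 -b-> S2 -b-> S2 -c-> S0  → end S0, accepted
w2: Trace: S2 -a-> S1 -b-> S0 -b-> S2 -b-> S2 -c-> S0 -b-> S2  → end S2, accepted
w3: Trace: S2 -c-> S0 -d-> S2 -d-> S1 -a-> S2  → end S2, accepted

w1, w2, w3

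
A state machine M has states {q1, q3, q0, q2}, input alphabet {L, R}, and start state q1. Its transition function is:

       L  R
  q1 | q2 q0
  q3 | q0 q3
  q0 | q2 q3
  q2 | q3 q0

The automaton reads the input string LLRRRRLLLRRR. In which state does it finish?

start at q1
read 'L': q1 → q2
read 'L': q2 → q3
read 'R': q3 → q3
read 'R': q3 → q3
read 'R': q3 → q3
read 'R': q3 → q3
read 'L': q3 → q0
read 'L': q0 → q2
read 'L': q2 → q3
read 'R': q3 → q3
read 'R': q3 → q3
read 'R': q3 → q3

q3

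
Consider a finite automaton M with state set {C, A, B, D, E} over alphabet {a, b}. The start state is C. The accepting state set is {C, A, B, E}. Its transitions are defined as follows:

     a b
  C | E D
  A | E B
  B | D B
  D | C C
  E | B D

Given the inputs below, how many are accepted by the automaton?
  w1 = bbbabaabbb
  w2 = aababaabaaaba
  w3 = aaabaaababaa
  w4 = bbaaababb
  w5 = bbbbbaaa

4

w1: Trace: C -b-> D -b-> C -b-> D -a-> C -b-> D -a-> C -a-> E -b-> D -b-> C -b-> D  → end D, rejected
w2: Trace: C -a-> E -a-> B -b-> B -a-> D -b-> C -a-> E -a-> B -b-> B -a-> D -a-> C -a-> E -b-> D -a-> C  → end C, accepted
w3: Trace: C -a-> E -a-> B -a-> D -b-> C -a-> E -a-> B -a-> D -b-> C -a-> E -b-> D -a-> C -a-> E  → end E, accepted
w4: Trace: C -b-> D -b-> C -a-> E -a-> B -a-> D -b-> C -a-> E -b-> D -b-> C  → end C, accepted
w5: Trace: C -b-> D -b-> C -b-> D -b-> C -b-> D -a-> C -a-> E -a-> B  → end B, accepted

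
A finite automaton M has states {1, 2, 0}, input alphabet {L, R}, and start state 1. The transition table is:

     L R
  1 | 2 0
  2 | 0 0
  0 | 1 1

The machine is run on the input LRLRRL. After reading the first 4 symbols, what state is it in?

0

Trace: 1 -L-> 2 -R-> 0 -L-> 1 -R-> 0
After 4 symbols: 0.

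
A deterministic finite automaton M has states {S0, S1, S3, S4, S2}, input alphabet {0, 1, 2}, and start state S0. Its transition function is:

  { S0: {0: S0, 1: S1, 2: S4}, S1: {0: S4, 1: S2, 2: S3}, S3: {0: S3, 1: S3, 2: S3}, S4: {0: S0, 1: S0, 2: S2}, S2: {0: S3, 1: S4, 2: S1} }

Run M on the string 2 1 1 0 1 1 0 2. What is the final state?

Trace: S0 -2-> S4 -1-> S0 -1-> S1 -0-> S4 -1-> S0 -1-> S1 -0-> S4 -2-> S2

S2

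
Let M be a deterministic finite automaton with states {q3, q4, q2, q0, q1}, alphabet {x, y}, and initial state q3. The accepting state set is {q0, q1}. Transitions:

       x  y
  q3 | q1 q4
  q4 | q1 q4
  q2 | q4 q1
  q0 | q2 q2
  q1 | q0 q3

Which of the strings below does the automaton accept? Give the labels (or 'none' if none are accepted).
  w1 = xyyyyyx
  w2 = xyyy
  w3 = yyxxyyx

w1: q3 → q1 → q3 → q4 → q4 → q4 → q4 → q1  → end q1, accepted
w2: q3 → q1 → q3 → q4 → q4  → end q4, rejected
w3: q3 → q4 → q4 → q1 → q0 → q2 → q1 → q0  → end q0, accepted

w1, w3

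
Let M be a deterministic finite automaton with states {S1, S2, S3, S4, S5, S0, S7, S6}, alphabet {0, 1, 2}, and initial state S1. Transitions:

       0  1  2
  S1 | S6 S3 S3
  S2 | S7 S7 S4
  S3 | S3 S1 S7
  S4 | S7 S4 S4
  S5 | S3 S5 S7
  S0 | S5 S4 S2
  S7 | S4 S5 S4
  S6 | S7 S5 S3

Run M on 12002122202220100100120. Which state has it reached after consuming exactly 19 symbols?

start at S1
read '1': S1 → S3
read '2': S3 → S7
read '0': S7 → S4
read '0': S4 → S7
read '2': S7 → S4
read '1': S4 → S4
read '2': S4 → S4
read '2': S4 → S4
read '2': S4 → S4
read '0': S4 → S7
read '2': S7 → S4
read '2': S4 → S4
read '2': S4 → S4
read '0': S4 → S7
read '1': S7 → S5
read '0': S5 → S3
read '0': S3 → S3
read '1': S3 → S1
read '0': S1 → S6
After 19 symbols: S6.

S6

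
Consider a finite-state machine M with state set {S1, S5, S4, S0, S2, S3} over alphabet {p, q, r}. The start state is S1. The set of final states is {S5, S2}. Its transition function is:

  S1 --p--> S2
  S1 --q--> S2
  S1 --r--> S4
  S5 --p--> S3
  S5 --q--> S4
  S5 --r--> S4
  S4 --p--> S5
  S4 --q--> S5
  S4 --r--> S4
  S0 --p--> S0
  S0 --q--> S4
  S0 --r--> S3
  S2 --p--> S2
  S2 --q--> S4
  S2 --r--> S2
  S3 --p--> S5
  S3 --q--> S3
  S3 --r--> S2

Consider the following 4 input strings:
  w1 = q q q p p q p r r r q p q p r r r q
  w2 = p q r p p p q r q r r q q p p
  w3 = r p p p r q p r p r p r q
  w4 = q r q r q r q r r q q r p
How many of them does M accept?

w1: Trace: S1 -q-> S2 -q-> S4 -q-> S5 -p-> S3 -p-> S5 -q-> S4 -p-> S5 -r-> S4 -r-> S4 -r-> S4 -q-> S5 -p-> S3 -q-> S3 -p-> S5 -r-> S4 -r-> S4 -r-> S4 -q-> S5  → end S5, accepted
w2: Trace: S1 -p-> S2 -q-> S4 -r-> S4 -p-> S5 -p-> S3 -p-> S5 -q-> S4 -r-> S4 -q-> S5 -r-> S4 -r-> S4 -q-> S5 -q-> S4 -p-> S5 -p-> S3  → end S3, rejected
w3: Trace: S1 -r-> S4 -p-> S5 -p-> S3 -p-> S5 -r-> S4 -q-> S5 -p-> S3 -r-> S2 -p-> S2 -r-> S2 -p-> S2 -r-> S2 -q-> S4  → end S4, rejected
w4: Trace: S1 -q-> S2 -r-> S2 -q-> S4 -r-> S4 -q-> S5 -r-> S4 -q-> S5 -r-> S4 -r-> S4 -q-> S5 -q-> S4 -r-> S4 -p-> S5  → end S5, accepted

2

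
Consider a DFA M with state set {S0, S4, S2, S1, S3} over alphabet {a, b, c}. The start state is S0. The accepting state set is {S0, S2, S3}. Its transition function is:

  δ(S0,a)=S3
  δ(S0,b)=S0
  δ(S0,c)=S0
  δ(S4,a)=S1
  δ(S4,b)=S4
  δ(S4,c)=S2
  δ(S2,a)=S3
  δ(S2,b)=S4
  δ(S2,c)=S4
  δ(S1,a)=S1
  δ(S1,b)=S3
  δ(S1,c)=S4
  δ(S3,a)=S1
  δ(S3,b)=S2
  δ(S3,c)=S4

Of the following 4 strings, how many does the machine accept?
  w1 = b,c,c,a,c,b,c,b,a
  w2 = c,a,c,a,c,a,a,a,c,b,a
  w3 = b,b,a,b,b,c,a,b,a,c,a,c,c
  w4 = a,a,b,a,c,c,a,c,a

1

w1: S0 → S0 → S0 → S0 → S3 → S4 → S4 → S2 → S4 → S1  → end S1, rejected
w2: S0 → S0 → S3 → S4 → S1 → S4 → S1 → S1 → S1 → S4 → S4 → S1  → end S1, rejected
w3: S0 → S0 → S0 → S3 → S2 → S4 → S2 → S3 → S2 → S3 → S4 → S1 → S4 → S2  → end S2, accepted
w4: S0 → S3 → S1 → S3 → S1 → S4 → S2 → S3 → S4 → S1  → end S1, rejected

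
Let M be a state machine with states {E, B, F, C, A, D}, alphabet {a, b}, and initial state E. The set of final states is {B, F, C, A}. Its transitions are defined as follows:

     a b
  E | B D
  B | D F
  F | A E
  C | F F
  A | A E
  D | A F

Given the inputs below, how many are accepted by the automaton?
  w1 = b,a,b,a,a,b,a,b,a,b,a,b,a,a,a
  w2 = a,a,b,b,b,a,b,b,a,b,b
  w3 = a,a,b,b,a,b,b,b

w1: Trace: E -b-> D -a-> A -b-> E -a-> B -a-> D -b-> F -a-> A -b-> E -a-> B -b-> F -a-> A -b-> E -a-> B -a-> D -a-> A  → end A, accepted
w2: Trace: E -a-> B -a-> D -b-> F -b-> E -b-> D -a-> A -b-> E -b-> D -a-> A -b-> E -b-> D  → end D, rejected
w3: Trace: E -a-> B -a-> D -b-> F -b-> E -a-> B -b-> F -b-> E -b-> D  → end D, rejected

1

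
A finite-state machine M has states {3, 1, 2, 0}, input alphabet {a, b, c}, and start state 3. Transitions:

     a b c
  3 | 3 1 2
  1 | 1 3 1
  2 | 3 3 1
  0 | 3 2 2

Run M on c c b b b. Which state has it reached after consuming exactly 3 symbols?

3 → 2 → 1 → 3
After 3 symbols: 3.

3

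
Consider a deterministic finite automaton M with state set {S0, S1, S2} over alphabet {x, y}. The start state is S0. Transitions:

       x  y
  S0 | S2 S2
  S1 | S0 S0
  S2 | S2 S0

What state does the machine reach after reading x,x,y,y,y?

S0

Trace: S0 -x-> S2 -x-> S2 -y-> S0 -y-> S2 -y-> S0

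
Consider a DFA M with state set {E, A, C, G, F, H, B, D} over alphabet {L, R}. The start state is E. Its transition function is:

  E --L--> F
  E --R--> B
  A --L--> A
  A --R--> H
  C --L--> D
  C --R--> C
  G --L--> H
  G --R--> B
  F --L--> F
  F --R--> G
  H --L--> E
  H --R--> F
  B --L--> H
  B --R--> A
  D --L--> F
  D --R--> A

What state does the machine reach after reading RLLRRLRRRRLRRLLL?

Trace: E -R-> B -L-> H -L-> E -R-> B -R-> A -L-> A -R-> H -R-> F -R-> G -R-> B -L-> H -R-> F -R-> G -L-> H -L-> E -L-> F

F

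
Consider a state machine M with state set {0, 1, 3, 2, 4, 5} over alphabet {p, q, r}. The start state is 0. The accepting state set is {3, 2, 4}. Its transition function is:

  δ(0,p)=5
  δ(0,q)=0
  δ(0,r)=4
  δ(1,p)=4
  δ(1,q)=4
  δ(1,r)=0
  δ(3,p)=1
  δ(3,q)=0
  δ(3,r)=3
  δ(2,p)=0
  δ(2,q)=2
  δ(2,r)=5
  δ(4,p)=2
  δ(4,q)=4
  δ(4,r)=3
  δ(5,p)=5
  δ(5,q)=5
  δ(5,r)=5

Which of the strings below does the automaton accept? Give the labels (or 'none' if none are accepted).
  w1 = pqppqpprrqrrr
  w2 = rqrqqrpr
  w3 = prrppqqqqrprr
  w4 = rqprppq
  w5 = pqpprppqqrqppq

w1: Trace: 0 -p-> 5 -q-> 5 -p-> 5 -p-> 5 -q-> 5 -p-> 5 -p-> 5 -r-> 5 -r-> 5 -q-> 5 -r-> 5 -r-> 5 -r-> 5  → end 5, rejected
w2: Trace: 0 -r-> 4 -q-> 4 -r-> 3 -q-> 0 -q-> 0 -r-> 4 -p-> 2 -r-> 5  → end 5, rejected
w3: Trace: 0 -p-> 5 -r-> 5 -r-> 5 -p-> 5 -p-> 5 -q-> 5 -q-> 5 -q-> 5 -q-> 5 -r-> 5 -p-> 5 -r-> 5 -r-> 5  → end 5, rejected
w4: Trace: 0 -r-> 4 -q-> 4 -p-> 2 -r-> 5 -p-> 5 -p-> 5 -q-> 5  → end 5, rejected
w5: Trace: 0 -p-> 5 -q-> 5 -p-> 5 -p-> 5 -r-> 5 -p-> 5 -p-> 5 -q-> 5 -q-> 5 -r-> 5 -q-> 5 -p-> 5 -p-> 5 -q-> 5  → end 5, rejected

none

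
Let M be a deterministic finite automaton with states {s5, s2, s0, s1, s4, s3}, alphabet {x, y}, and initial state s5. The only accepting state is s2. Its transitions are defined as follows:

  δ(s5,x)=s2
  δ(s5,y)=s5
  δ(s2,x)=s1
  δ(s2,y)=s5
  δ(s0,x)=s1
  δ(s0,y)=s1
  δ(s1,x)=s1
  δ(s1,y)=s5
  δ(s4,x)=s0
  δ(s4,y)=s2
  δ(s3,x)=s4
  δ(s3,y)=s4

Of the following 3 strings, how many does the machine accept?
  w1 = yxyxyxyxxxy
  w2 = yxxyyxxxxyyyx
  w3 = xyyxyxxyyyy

w1:
  start at s5
  read 'y': s5 → s5
  read 'x': s5 → s2
  read 'y': s2 → s5
  read 'x': s5 → s2
  read 'y': s2 → s5
  read 'x': s5 → s2
  read 'y': s2 → s5
  read 'x': s5 → s2
  read 'x': s2 → s1
  read 'x': s1 → s1
  read 'y': s1 → s5
  end s5, rejected
w2:
  start at s5
  read 'y': s5 → s5
  read 'x': s5 → s2
  read 'x': s2 → s1
  read 'y': s1 → s5
  read 'y': s5 → s5
  read 'x': s5 → s2
  read 'x': s2 → s1
  read 'x': s1 → s1
  read 'x': s1 → s1
  read 'y': s1 → s5
  read 'y': s5 → s5
  read 'y': s5 → s5
  read 'x': s5 → s2
  end s2, accepted
w3:
  start at s5
  read 'x': s5 → s2
  read 'y': s2 → s5
  read 'y': s5 → s5
  read 'x': s5 → s2
  read 'y': s2 → s5
  read 'x': s5 → s2
  read 'x': s2 → s1
  read 'y': s1 → s5
  read 'y': s5 → s5
  read 'y': s5 → s5
  read 'y': s5 → s5
  end s5, rejected

1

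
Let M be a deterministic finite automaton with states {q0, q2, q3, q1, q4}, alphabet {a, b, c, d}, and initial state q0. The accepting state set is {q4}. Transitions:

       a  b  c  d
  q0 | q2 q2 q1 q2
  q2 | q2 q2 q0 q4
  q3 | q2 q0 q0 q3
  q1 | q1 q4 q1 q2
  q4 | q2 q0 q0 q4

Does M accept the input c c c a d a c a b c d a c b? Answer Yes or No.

Trace: q0 -c-> q1 -c-> q1 -c-> q1 -a-> q1 -d-> q2 -a-> q2 -c-> q0 -a-> q2 -b-> q2 -c-> q0 -d-> q2 -a-> q2 -c-> q0 -b-> q2
End state q2 is not accepting.

No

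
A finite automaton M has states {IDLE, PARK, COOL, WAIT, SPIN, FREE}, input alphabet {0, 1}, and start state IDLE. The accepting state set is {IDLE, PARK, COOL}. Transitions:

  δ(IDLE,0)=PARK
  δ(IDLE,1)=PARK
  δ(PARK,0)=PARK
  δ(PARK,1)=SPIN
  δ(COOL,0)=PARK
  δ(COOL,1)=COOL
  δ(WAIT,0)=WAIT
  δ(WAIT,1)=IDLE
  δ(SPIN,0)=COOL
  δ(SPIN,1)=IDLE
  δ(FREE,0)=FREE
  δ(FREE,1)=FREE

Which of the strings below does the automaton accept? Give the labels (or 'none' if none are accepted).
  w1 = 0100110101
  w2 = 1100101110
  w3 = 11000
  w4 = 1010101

w1:
  start at IDLE
  read '0': IDLE → PARK
  read '1': PARK → SPIN
  read '0': SPIN → COOL
  read '0': COOL → PARK
  read '1': PARK → SPIN
  read '1': SPIN → IDLE
  read '0': IDLE → PARK
  read '1': PARK → SPIN
  read '0': SPIN → COOL
  read '1': COOL → COOL
  end COOL, accepted
w2:
  start at IDLE
  read '1': IDLE → PARK
  read '1': PARK → SPIN
  read '0': SPIN → COOL
  read '0': COOL → PARK
  read '1': PARK → SPIN
  read '0': SPIN → COOL
  read '1': COOL → COOL
  read '1': COOL → COOL
  read '1': COOL → COOL
  read '0': COOL → PARK
  end PARK, accepted
w3:
  start at IDLE
  read '1': IDLE → PARK
  read '1': PARK → SPIN
  read '0': SPIN → COOL
  read '0': COOL → PARK
  read '0': PARK → PARK
  end PARK, accepted
w4:
  start at IDLE
  read '1': IDLE → PARK
  read '0': PARK → PARK
  read '1': PARK → SPIN
  read '0': SPIN → COOL
  read '1': COOL → COOL
  read '0': COOL → PARK
  read '1': PARK → SPIN
  end SPIN, rejected

w1, w2, w3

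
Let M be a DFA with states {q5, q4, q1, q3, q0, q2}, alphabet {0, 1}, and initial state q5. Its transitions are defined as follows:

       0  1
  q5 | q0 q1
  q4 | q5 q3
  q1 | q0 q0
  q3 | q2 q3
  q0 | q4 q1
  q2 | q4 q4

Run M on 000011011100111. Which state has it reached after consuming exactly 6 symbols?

q0

Trace: q5 -0-> q0 -0-> q4 -0-> q5 -0-> q0 -1-> q1 -1-> q0
After 6 symbols: q0.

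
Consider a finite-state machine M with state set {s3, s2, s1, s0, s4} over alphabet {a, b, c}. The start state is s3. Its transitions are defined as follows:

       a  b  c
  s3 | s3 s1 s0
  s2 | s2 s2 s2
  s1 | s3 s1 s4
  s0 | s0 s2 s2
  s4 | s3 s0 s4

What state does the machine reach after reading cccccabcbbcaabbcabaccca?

s3 → s0 → s2 → s2 → s2 → s2 → s2 → s2 → s2 → s2 → s2 → s2 → s2 → s2 → s2 → s2 → s2 → s2 → s2 → s2 → s2 → s2 → s2 → s2

s2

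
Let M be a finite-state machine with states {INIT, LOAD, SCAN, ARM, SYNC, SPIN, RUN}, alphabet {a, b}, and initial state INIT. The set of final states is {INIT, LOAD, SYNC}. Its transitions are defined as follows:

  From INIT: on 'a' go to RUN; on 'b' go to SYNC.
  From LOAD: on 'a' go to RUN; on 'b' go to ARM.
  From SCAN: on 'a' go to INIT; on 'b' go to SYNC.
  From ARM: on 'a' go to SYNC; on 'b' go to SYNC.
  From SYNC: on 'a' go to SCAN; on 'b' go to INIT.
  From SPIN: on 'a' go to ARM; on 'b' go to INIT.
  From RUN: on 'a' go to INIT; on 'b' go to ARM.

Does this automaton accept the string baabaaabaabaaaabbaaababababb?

Yes

INIT → SYNC → SCAN → INIT → SYNC → SCAN → INIT → RUN → ARM → SYNC → SCAN → SYNC → SCAN → INIT → RUN → INIT → SYNC → INIT → RUN → INIT → RUN → ARM → SYNC → INIT → RUN → ARM → SYNC → INIT → SYNC
End state SYNC is accepting.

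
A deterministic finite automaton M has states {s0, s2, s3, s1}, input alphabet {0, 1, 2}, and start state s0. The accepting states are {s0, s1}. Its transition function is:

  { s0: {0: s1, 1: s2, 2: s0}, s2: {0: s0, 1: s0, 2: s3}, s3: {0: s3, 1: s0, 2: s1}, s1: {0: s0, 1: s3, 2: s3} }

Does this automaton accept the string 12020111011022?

Yes

start at s0
read '1': s0 → s2
read '2': s2 → s3
read '0': s3 → s3
read '2': s3 → s1
read '0': s1 → s0
read '1': s0 → s2
read '1': s2 → s0
read '1': s0 → s2
read '0': s2 → s0
read '1': s0 → s2
read '1': s2 → s0
read '0': s0 → s1
read '2': s1 → s3
read '2': s3 → s1
End state s1 is accepting.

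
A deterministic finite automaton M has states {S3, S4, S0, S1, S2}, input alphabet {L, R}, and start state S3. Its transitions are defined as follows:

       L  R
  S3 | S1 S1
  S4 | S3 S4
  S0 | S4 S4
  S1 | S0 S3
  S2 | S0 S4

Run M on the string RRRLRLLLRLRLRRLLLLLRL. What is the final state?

S0

Trace: S3 -R-> S1 -R-> S3 -R-> S1 -L-> S0 -R-> S4 -L-> S3 -L-> S1 -L-> S0 -R-> S4 -L-> S3 -R-> S1 -L-> S0 -R-> S4 -R-> S4 -L-> S3 -L-> S1 -L-> S0 -L-> S4 -L-> S3 -R-> S1 -L-> S0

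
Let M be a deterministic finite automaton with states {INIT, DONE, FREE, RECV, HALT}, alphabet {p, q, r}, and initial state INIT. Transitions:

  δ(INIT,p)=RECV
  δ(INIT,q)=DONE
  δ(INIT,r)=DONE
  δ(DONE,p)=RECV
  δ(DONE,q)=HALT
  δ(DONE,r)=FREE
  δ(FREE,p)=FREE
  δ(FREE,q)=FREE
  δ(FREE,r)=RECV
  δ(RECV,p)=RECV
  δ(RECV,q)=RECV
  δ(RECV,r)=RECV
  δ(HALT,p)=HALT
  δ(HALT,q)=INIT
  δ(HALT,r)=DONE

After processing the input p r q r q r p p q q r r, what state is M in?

RECV

INIT → RECV → RECV → RECV → RECV → RECV → RECV → RECV → RECV → RECV → RECV → RECV → RECV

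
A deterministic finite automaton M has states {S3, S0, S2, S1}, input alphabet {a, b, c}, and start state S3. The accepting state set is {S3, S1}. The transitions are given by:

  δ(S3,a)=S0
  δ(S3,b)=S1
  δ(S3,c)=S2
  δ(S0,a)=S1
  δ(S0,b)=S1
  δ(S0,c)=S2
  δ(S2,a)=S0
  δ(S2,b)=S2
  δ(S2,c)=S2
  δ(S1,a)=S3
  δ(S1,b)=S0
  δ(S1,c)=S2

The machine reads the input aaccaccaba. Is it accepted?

start at S3
read 'a': S3 → S0
read 'a': S0 → S1
read 'c': S1 → S2
read 'c': S2 → S2
read 'a': S2 → S0
read 'c': S0 → S2
read 'c': S2 → S2
read 'a': S2 → S0
read 'b': S0 → S1
read 'a': S1 → S3
End state S3 is accepting.

Yes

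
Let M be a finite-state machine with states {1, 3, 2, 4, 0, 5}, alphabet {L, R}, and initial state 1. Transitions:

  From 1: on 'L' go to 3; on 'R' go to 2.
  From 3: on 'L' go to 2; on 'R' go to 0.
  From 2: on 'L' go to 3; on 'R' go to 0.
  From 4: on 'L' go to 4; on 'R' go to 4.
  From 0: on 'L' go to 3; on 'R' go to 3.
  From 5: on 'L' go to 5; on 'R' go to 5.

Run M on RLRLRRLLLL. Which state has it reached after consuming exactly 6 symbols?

3

Trace: 1 -R-> 2 -L-> 3 -R-> 0 -L-> 3 -R-> 0 -R-> 3
After 6 symbols: 3.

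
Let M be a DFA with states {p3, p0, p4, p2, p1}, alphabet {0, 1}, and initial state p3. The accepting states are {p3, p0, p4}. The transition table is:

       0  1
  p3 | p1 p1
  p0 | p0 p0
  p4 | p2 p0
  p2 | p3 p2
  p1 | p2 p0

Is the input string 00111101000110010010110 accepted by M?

Yes

p3 → p1 → p2 → p2 → p2 → p2 → p2 → p3 → p1 → p2 → p3 → p1 → p0 → p0 → p0 → p0 → p0 → p0 → p0 → p0 → p0 → p0 → p0 → p0
End state p0 is accepting.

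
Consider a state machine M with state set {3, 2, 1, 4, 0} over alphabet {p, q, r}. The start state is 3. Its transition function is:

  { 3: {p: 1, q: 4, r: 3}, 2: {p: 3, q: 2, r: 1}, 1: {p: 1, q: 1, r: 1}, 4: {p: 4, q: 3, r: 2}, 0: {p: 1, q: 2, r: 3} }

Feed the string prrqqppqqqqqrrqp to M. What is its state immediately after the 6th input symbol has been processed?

1

Trace: 3 -p-> 1 -r-> 1 -r-> 1 -q-> 1 -q-> 1 -p-> 1
After 6 symbols: 1.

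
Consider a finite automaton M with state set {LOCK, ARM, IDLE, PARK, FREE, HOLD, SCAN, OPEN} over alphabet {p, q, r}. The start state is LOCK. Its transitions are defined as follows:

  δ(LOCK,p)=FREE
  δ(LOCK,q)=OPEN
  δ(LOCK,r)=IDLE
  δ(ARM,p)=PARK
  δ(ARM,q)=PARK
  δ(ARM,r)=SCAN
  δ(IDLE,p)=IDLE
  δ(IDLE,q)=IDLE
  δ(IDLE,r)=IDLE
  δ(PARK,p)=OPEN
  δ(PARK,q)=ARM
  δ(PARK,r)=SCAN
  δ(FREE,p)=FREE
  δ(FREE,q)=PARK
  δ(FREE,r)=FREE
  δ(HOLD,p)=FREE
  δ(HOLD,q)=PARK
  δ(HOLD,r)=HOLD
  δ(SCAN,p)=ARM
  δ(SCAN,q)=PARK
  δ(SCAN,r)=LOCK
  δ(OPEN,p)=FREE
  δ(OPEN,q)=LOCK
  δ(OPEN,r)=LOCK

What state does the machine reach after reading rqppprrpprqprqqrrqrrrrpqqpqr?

IDLE

start at LOCK
read 'r': LOCK → IDLE
read 'q': IDLE → IDLE
read 'p': IDLE → IDLE
read 'p': IDLE → IDLE
read 'p': IDLE → IDLE
read 'r': IDLE → IDLE
read 'r': IDLE → IDLE
read 'p': IDLE → IDLE
read 'p': IDLE → IDLE
read 'r': IDLE → IDLE
read 'q': IDLE → IDLE
read 'p': IDLE → IDLE
read 'r': IDLE → IDLE
read 'q': IDLE → IDLE
read 'q': IDLE → IDLE
read 'r': IDLE → IDLE
read 'r': IDLE → IDLE
read 'q': IDLE → IDLE
read 'r': IDLE → IDLE
read 'r': IDLE → IDLE
read 'r': IDLE → IDLE
read 'r': IDLE → IDLE
read 'p': IDLE → IDLE
read 'q': IDLE → IDLE
read 'q': IDLE → IDLE
read 'p': IDLE → IDLE
read 'q': IDLE → IDLE
read 'r': IDLE → IDLE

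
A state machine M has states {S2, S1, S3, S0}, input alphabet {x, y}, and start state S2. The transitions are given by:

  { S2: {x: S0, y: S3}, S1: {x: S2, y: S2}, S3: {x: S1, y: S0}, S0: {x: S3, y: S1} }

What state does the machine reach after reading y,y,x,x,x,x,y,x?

S2

S2 → S3 → S0 → S3 → S1 → S2 → S0 → S1 → S2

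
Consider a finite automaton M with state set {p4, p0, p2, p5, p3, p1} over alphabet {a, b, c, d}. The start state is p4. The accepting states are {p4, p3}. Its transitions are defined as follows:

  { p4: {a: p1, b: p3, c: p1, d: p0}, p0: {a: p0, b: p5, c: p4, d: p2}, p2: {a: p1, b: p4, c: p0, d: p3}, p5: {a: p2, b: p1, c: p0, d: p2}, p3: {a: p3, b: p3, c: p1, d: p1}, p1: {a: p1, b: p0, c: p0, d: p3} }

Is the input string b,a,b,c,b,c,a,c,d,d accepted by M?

start at p4
read 'b': p4 → p3
read 'a': p3 → p3
read 'b': p3 → p3
read 'c': p3 → p1
read 'b': p1 → p0
read 'c': p0 → p4
read 'a': p4 → p1
read 'c': p1 → p0
read 'd': p0 → p2
read 'd': p2 → p3
End state p3 is accepting.

Yes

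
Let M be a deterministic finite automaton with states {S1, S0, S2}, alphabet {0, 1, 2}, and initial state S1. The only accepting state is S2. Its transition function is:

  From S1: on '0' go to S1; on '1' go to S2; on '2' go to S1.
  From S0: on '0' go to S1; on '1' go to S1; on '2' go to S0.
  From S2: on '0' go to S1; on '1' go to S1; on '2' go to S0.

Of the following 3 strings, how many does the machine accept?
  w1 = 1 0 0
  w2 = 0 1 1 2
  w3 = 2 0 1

1

w1: S1 → S2 → S1 → S1  → end S1, rejected
w2: S1 → S1 → S2 → S1 → S1  → end S1, rejected
w3: S1 → S1 → S1 → S2  → end S2, accepted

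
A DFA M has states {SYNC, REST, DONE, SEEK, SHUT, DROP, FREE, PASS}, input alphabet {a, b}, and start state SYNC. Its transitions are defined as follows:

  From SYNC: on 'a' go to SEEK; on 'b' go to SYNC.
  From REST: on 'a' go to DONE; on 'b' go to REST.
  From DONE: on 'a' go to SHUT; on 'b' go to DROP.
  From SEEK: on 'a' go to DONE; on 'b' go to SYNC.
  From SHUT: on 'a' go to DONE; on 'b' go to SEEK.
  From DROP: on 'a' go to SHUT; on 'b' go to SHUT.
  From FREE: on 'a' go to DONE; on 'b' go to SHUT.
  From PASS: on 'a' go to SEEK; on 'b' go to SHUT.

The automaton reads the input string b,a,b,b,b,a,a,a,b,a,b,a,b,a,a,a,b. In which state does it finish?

Trace: SYNC -b-> SYNC -a-> SEEK -b-> SYNC -b-> SYNC -b-> SYNC -a-> SEEK -a-> DONE -a-> SHUT -b-> SEEK -a-> DONE -b-> DROP -a-> SHUT -b-> SEEK -a-> DONE -a-> SHUT -a-> DONE -b-> DROP

DROP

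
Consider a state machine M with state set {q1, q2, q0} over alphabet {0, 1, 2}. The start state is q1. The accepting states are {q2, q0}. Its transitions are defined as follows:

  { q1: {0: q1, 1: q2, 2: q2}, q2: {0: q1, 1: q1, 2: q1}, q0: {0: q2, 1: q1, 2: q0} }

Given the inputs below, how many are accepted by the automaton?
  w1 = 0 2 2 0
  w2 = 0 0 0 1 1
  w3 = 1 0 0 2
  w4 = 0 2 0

w1: Trace: q1 -0-> q1 -2-> q2 -2-> q1 -0-> q1  → end q1, rejected
w2: Trace: q1 -0-> q1 -0-> q1 -0-> q1 -1-> q2 -1-> q1  → end q1, rejected
w3: Trace: q1 -1-> q2 -0-> q1 -0-> q1 -2-> q2  → end q2, accepted
w4: Trace: q1 -0-> q1 -2-> q2 -0-> q1  → end q1, rejected

1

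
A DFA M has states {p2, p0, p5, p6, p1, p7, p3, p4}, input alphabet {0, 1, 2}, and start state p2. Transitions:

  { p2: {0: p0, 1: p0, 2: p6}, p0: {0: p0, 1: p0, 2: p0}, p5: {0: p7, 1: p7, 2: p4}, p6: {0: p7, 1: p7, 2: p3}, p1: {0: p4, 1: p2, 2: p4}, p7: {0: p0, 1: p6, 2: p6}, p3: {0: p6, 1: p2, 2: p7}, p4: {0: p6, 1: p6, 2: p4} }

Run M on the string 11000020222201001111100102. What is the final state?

p0

p2 → p0 → p0 → p0 → p0 → p0 → p0 → p0 → p0 → p0 → p0 → p0 → p0 → p0 → p0 → p0 → p0 → p0 → p0 → p0 → p0 → p0 → p0 → p0 → p0 → p0 → p0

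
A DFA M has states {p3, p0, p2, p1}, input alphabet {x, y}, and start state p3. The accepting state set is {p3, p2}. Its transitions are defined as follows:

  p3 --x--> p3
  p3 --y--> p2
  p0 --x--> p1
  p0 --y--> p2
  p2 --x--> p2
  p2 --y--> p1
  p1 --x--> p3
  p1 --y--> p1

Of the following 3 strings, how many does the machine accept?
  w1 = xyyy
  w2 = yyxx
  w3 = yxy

w1: Trace: p3 -x-> p3 -y-> p2 -y-> p1 -y-> p1  → end p1, rejected
w2: Trace: p3 -y-> p2 -y-> p1 -x-> p3 -x-> p3  → end p3, accepted
w3: Trace: p3 -y-> p2 -x-> p2 -y-> p1  → end p1, rejected

1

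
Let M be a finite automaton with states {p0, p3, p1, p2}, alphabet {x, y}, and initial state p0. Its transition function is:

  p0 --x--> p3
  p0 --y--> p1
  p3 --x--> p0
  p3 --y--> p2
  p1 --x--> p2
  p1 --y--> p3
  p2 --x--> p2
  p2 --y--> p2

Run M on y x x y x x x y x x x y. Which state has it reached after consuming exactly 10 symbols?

p0 → p1 → p2 → p2 → p2 → p2 → p2 → p2 → p2 → p2 → p2
After 10 symbols: p2.

p2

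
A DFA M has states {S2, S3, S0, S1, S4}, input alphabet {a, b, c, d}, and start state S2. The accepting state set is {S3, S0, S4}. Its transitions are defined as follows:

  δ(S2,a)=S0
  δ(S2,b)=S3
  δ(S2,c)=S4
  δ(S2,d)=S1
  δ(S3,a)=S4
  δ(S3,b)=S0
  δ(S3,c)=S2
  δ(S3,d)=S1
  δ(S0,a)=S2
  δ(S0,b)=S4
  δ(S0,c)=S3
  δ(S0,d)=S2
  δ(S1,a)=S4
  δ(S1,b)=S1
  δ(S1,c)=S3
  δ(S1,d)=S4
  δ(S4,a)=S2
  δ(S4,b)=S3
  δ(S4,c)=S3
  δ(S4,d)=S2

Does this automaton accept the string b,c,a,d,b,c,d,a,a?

No

Trace: S2 -b-> S3 -c-> S2 -a-> S0 -d-> S2 -b-> S3 -c-> S2 -d-> S1 -a-> S4 -a-> S2
End state S2 is not accepting.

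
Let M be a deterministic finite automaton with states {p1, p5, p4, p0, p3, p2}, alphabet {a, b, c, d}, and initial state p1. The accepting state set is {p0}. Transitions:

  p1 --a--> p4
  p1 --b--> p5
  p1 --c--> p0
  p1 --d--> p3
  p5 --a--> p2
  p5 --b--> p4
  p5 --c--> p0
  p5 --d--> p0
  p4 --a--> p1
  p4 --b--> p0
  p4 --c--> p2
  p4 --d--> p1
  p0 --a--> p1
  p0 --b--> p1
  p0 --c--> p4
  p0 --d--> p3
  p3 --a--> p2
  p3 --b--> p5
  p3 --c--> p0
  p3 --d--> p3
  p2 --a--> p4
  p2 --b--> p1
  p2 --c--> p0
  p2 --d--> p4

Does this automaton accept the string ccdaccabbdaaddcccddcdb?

p1 → p0 → p4 → p1 → p4 → p2 → p0 → p1 → p5 → p4 → p1 → p4 → p1 → p3 → p3 → p0 → p4 → p2 → p4 → p1 → p0 → p3 → p5
End state p5 is not accepting.

No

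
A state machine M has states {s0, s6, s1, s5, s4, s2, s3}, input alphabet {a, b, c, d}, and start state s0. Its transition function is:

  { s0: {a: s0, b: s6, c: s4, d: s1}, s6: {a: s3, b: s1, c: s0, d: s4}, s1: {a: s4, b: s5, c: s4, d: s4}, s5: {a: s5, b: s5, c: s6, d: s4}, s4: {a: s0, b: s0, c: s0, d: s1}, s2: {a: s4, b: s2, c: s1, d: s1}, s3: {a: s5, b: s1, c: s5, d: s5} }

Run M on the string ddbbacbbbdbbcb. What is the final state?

s0 → s1 → s4 → s0 → s6 → s3 → s5 → s5 → s5 → s5 → s4 → s0 → s6 → s0 → s6

s6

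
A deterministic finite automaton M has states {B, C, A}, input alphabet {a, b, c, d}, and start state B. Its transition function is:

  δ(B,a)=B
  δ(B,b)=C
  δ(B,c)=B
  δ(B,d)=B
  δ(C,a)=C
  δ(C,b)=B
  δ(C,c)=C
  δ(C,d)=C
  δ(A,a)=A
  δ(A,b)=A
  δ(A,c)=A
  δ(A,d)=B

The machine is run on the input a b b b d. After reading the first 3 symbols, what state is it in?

B → B → C → B
After 3 symbols: B.

B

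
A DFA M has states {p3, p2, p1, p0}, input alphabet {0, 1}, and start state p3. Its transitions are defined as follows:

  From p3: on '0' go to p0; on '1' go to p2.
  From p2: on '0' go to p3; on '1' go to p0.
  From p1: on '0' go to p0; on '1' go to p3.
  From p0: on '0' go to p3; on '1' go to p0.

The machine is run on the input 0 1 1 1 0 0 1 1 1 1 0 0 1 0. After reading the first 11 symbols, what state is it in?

p3 → p0 → p0 → p0 → p0 → p3 → p0 → p0 → p0 → p0 → p0 → p3
After 11 symbols: p3.

p3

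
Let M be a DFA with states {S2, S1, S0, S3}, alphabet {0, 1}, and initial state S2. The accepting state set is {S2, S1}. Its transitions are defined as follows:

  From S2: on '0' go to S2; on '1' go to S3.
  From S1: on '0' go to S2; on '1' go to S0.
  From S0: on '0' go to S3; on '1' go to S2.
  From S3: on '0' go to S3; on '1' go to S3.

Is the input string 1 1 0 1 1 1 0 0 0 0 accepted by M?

S2 → S3 → S3 → S3 → S3 → S3 → S3 → S3 → S3 → S3 → S3
End state S3 is not accepting.

No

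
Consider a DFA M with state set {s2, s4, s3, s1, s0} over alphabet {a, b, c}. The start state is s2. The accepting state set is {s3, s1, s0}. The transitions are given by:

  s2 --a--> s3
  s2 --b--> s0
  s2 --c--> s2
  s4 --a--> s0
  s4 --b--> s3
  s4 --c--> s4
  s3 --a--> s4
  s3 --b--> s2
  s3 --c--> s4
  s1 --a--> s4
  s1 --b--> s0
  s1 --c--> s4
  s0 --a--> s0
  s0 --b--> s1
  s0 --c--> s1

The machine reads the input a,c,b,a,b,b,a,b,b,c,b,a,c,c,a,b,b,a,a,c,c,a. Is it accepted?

start at s2
read 'a': s2 → s3
read 'c': s3 → s4
read 'b': s4 → s3
read 'a': s3 → s4
read 'b': s4 → s3
read 'b': s3 → s2
read 'a': s2 → s3
read 'b': s3 → s2
read 'b': s2 → s0
read 'c': s0 → s1
read 'b': s1 → s0
read 'a': s0 → s0
read 'c': s0 → s1
read 'c': s1 → s4
read 'a': s4 → s0
read 'b': s0 → s1
read 'b': s1 → s0
read 'a': s0 → s0
read 'a': s0 → s0
read 'c': s0 → s1
read 'c': s1 → s4
read 'a': s4 → s0
End state s0 is accepting.

Yes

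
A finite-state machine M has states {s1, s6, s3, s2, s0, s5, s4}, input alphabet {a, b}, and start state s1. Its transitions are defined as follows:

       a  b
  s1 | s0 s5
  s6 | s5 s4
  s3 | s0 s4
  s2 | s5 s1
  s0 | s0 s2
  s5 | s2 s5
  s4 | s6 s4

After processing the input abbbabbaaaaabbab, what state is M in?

s1

Trace: s1 -a-> s0 -b-> s2 -b-> s1 -b-> s5 -a-> s2 -b-> s1 -b-> s5 -a-> s2 -a-> s5 -a-> s2 -a-> s5 -a-> s2 -b-> s1 -b-> s5 -a-> s2 -b-> s1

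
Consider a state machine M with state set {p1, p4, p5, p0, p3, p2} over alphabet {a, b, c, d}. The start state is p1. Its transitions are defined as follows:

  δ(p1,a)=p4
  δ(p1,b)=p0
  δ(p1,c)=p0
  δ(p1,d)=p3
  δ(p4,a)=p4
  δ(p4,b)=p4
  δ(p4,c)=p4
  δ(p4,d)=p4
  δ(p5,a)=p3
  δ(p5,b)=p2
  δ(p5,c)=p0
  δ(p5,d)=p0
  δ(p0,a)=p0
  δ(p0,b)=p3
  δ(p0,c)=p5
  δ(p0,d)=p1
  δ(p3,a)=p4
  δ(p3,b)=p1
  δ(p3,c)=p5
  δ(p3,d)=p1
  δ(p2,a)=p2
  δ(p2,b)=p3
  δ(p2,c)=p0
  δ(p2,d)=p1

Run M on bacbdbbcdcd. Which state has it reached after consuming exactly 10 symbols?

p5

start at p1
read 'b': p1 → p0
read 'a': p0 → p0
read 'c': p0 → p5
read 'b': p5 → p2
read 'd': p2 → p1
read 'b': p1 → p0
read 'b': p0 → p3
read 'c': p3 → p5
read 'd': p5 → p0
read 'c': p0 → p5
After 10 symbols: p5.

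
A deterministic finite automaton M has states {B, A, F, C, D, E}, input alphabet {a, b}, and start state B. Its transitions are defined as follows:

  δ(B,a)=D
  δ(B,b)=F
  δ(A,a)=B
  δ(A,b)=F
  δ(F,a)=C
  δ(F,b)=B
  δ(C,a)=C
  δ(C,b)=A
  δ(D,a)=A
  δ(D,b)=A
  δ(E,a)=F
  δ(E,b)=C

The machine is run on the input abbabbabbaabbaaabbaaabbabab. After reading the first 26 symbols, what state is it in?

Trace: B -a-> D -b-> A -b-> F -a-> C -b-> A -b-> F -a-> C -b-> A -b-> F -a-> C -a-> C -b-> A -b-> F -a-> C -a-> C -a-> C -b-> A -b-> F -a-> C -a-> C -a-> C -b-> A -b-> F -a-> C -b-> A -a-> B
After 26 symbols: B.

B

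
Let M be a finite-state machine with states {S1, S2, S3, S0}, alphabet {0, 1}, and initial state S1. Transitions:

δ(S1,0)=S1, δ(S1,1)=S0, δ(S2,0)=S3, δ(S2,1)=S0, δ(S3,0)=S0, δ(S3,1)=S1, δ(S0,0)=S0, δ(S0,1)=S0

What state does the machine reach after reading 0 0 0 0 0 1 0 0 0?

S0

S1 → S1 → S1 → S1 → S1 → S1 → S0 → S0 → S0 → S0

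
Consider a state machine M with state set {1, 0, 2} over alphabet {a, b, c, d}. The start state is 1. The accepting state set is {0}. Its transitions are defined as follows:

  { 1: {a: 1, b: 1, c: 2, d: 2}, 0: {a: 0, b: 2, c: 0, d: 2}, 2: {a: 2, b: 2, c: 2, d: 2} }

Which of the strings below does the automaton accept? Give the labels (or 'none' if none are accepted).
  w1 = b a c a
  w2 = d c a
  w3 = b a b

w1:
  start at 1
  read 'b': 1 → 1
  read 'a': 1 → 1
  read 'c': 1 → 2
  read 'a': 2 → 2
  end 2, rejected
w2:
  start at 1
  read 'd': 1 → 2
  read 'c': 2 → 2
  read 'a': 2 → 2
  end 2, rejected
w3:
  start at 1
  read 'b': 1 → 1
  read 'a': 1 → 1
  read 'b': 1 → 1
  end 1, rejected

none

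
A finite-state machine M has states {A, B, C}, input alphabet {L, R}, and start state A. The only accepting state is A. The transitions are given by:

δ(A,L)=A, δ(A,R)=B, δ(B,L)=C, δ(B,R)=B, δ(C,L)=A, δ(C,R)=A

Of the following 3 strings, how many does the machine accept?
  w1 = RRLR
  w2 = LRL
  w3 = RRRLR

w1: Trace: A -R-> B -R-> B -L-> C -R-> A  → end A, accepted
w2: Trace: A -L-> A -R-> B -L-> C  → end C, rejected
w3: Trace: A -R-> B -R-> B -R-> B -L-> C -R-> A  → end A, accepted

2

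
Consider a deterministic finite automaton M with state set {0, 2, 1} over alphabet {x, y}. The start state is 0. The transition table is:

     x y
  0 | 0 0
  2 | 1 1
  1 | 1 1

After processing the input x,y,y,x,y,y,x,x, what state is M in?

0

Trace: 0 -x-> 0 -y-> 0 -y-> 0 -x-> 0 -y-> 0 -y-> 0 -x-> 0 -x-> 0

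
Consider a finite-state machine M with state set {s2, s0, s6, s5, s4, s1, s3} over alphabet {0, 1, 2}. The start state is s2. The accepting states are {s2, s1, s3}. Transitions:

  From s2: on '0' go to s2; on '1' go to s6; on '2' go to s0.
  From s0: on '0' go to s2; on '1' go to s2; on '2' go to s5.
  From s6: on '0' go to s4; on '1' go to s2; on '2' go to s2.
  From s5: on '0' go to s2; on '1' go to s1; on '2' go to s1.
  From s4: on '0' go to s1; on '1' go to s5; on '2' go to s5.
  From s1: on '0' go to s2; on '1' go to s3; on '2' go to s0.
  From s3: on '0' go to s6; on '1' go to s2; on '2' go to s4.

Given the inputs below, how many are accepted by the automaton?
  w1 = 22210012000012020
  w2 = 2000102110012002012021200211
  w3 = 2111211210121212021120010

w1: Trace: s2 -2-> s0 -2-> s5 -2-> s1 -1-> s3 -0-> s6 -0-> s4 -1-> s5 -2-> s1 -0-> s2 -0-> s2 -0-> s2 -0-> s2 -1-> s6 -2-> s2 -0-> s2 -2-> s0 -0-> s2  → end s2, accepted
w2: Trace: s2 -2-> s0 -0-> s2 -0-> s2 -0-> s2 -1-> s6 -0-> s4 -2-> s5 -1-> s1 -1-> s3 -0-> s6 -0-> s4 -1-> s5 -2-> s1 -0-> s2 -0-> s2 -2-> s0 -0-> s2 -1-> s6 -2-> s2 -0-> s2 -2-> s0 -1-> s2 -2-> s0 -0-> s2 -0-> s2 -2-> s0 -1-> s2 -1-> s6  → end s6, rejected
w3: Trace: s2 -2-> s0 -1-> s2 -1-> s6 -1-> s2 -2-> s0 -1-> s2 -1-> s6 -2-> s2 -1-> s6 -0-> s4 -1-> s5 -2-> s1 -1-> s3 -2-> s4 -1-> s5 -2-> s1 -0-> s2 -2-> s0 -1-> s2 -1-> s6 -2-> s2 -0-> s2 -0-> s2 -1-> s6 -0-> s4  → end s4, rejected

1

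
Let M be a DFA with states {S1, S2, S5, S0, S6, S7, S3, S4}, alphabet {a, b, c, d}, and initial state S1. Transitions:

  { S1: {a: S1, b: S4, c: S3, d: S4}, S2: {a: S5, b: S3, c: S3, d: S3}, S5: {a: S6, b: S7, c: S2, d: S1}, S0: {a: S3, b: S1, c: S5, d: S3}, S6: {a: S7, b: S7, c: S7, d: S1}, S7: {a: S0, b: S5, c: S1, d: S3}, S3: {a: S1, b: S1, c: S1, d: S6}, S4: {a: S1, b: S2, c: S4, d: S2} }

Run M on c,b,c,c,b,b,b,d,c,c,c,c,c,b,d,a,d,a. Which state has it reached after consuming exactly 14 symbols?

start at S1
read 'c': S1 → S3
read 'b': S3 → S1
read 'c': S1 → S3
read 'c': S3 → S1
read 'b': S1 → S4
read 'b': S4 → S2
read 'b': S2 → S3
read 'd': S3 → S6
read 'c': S6 → S7
read 'c': S7 → S1
read 'c': S1 → S3
read 'c': S3 → S1
read 'c': S1 → S3
read 'b': S3 → S1
After 14 symbols: S1.

S1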